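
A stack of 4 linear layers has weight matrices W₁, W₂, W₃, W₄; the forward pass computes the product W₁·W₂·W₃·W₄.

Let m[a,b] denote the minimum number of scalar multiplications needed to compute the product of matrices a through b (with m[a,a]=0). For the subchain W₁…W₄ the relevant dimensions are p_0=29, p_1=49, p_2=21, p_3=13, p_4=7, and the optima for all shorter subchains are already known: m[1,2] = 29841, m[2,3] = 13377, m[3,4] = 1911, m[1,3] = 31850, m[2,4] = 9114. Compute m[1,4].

m[1,4] = min over k∈[1,3] of m[1,k]+m[k+1,4]+p_{0}·p_k·p_{4}.
k=1: 0 + 9114 + 29·49·7 = 19061; k=2: 29841 + 1911 + 29·21·7 = 36015; k=3: 31850 + 0 + 29·13·7 = 34489.
Minimum: 19061 at k=1.

19061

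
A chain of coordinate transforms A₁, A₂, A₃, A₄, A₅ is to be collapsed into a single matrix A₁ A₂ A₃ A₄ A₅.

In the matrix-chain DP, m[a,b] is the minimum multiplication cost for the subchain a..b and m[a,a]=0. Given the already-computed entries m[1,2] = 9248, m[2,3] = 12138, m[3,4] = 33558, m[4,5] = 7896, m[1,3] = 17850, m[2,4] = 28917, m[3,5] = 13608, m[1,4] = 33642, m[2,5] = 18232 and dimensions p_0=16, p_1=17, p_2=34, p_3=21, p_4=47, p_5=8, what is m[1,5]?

20408

m[1,5] = min over k∈[1,4] of m[1,k]+m[k+1,5]+p_{0}·p_k·p_{5}.
k=1: 0 + 18232 + 16·17·8 = 20408; k=2: 9248 + 13608 + 16·34·8 = 27208; k=3: 17850 + 7896 + 16·21·8 = 28434; k=4: 33642 + 0 + 16·47·8 = 39658.
Minimum: 20408 at k=1.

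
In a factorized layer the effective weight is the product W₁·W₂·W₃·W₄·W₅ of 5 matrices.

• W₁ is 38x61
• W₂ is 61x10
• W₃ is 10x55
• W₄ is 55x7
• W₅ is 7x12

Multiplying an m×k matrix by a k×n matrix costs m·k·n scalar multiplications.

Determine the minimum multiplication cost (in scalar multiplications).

Adjacent pairs: W₁W₂ = 38·61·10 = 23180; W₂W₃ = 61·10·55 = 33550; W₃W₄ = 10·55·7 = 3850; W₄W₅ = 55·7·12 = 4620.
Length 3: W₁..W₃: k=1: 0+33550+38·61·55=161040; k=2: 23180+0+38·10·55=44080 → min 44080 | W₂..W₄: k=2: 0+3850+61·10·7=8120; k=3: 33550+0+61·55·7=57035 → min 8120 | W₃..W₅: k=3: 0+4620+10·55·12=11220; k=4: 3850+0+10·7·12=4690 → min 4690.
Length 4: W₁..W₄: k=1: 0+8120+38·61·7=24346; k=2: 23180+3850+38·10·7=29690; k=3: 44080+0+38·55·7=58710 → min 24346 | W₂..W₅: k=2: 0+4690+61·10·12=12010; k=3: 33550+4620+61·55·12=78430; k=4: 8120+0+61·7·12=13244 → min 12010.
Length 5: W₁..W₅: k=1: 0+12010+38·61·12=39826; k=2: 23180+4690+38·10·12=32430; k=3: 44080+4620+38·55·12=73780; k=4: 24346+0+38·7·12=27538 → min 27538.
Optimal order: ((W₁·(W₂·(W₃·W₄)))·W₅) with cost 27538.

27538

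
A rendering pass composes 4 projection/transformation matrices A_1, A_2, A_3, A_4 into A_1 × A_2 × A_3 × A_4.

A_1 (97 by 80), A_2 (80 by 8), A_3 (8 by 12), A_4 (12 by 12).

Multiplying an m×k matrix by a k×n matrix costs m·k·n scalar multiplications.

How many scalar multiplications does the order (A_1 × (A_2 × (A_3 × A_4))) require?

101952

(A_3 × A_4): 8×12 by 12×12 → 8×12, cost 8·12·12 = 1152
(A_2 × (A_3 × A_4)): 80×8 by 8×12 → 80×12, cost 80·8·12 = 7680; cumulative 8832
(A_1 × (A_2 × (A_3 × A_4))): 97×80 by 80×12 → 97×12, cost 97·80·12 = 93120; cumulative 101952
Total: 101952 scalar multiplications.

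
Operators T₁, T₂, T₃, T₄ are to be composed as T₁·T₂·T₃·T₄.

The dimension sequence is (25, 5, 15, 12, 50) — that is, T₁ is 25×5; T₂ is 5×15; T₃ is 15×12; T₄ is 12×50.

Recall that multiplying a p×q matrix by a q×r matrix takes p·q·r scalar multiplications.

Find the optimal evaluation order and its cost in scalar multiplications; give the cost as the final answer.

Adjacent pairs: T₁T₂ = 25·5·15 = 1875; T₂T₃ = 5·15·12 = 900; T₃T₄ = 15·12·50 = 9000.
Length 3: T₁..T₃: k=1: 0+900+25·5·12=2400; k=2: 1875+0+25·15·12=6375 → min 2400 | T₂..T₄: k=2: 0+9000+5·15·50=12750; k=3: 900+0+5·12·50=3900 → min 3900.
Length 4: T₁..T₄: k=1: 0+3900+25·5·50=10150; k=2: 1875+9000+25·15·50=29625; k=3: 2400+0+25·12·50=17400 → min 10150.
Optimal parenthesization: (T₁·((T₂·T₃)·T₄)) with cost 10150.

10150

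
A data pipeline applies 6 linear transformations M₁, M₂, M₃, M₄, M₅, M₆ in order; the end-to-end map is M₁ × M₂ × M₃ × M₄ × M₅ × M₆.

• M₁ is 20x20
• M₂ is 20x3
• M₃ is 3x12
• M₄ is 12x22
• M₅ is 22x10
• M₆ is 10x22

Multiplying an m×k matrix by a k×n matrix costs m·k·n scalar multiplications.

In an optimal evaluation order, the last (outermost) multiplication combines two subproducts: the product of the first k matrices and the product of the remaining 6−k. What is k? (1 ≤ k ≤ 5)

Adjacent pairs: M₁M₂ = 20·20·3 = 1200; M₂M₃ = 20·3·12 = 720; M₃M₄ = 3·12·22 = 792; M₄M₅ = 12·22·10 = 2640; M₅M₆ = 22·10·22 = 4840.
Length 3: M₁..M₃: k=1: 0+720+20·20·12=5520; k=2: 1200+0+20·3·12=1920 → min 1920 | M₂..M₄: k=2: 0+792+20·3·22=2112; k=3: 720+0+20·12·22=6000 → min 2112 | M₃..M₅: k=3: 0+2640+3·12·10=3000; k=4: 792+0+3·22·10=1452 → min 1452 | M₄..M₆: k=4: 0+4840+12·22·22=10648; k=5: 2640+0+12·10·22=5280 → min 5280.
Length 4: M₁..M₄: k=1: 0+2112+20·20·22=10912; k=2: 1200+792+20·3·22=3312; k=3: 1920+0+20·12·22=7200 → min 3312 | M₂..M₅: k=2: 0+1452+20·3·10=2052; k=3: 720+2640+20·12·10=5760; k=4: 2112+0+20·22·10=6512 → min 2052 | M₃..M₆: k=3: 0+5280+3·12·22=6072; k=4: 792+4840+3·22·22=7084; k=5: 1452+0+3·10·22=2112 → min 2112.
Length 5: M₁..M₅: k=1: 0+2052+20·20·10=6052; k=2: 1200+1452+20·3·10=3252; k=3: 1920+2640+20·12·10=6960; k=4: 3312+0+20·22·10=7712 → min 3252 | M₂..M₆: k=2: 0+2112+20·3·22=3432; k=3: 720+5280+20·12·22=11280; k=4: 2112+4840+20·22·22=16632; k=5: 2052+0+20·10·22=6452 → min 3432.
Top-level splits: k=1: (M₁..M₁)·(M₂..M₆) → 0+3432+20·20·22 = 12232; k=2: (M₁..M₂)·(M₃..M₆) → 1200+2112+20·3·22 = 4632; k=3: (M₁..M₃)·(M₄..M₆) → 1920+5280+20·12·22 = 12480; k=4: (M₁..M₄)·(M₅..M₆) → 3312+4840+20·22·22 = 17832; k=5: (M₁..M₅)·(M₆..M₆) → 3252+0+20·10·22 = 7652.
Best split is after M₂, i.e. k = 2.

2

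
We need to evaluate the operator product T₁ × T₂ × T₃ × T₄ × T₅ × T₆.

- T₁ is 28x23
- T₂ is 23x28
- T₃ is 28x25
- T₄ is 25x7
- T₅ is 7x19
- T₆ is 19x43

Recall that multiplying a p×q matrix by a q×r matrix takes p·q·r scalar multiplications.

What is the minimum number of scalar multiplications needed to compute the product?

Adjacent pairs: T₁T₂ = 28·23·28 = 18032; T₂T₃ = 23·28·25 = 16100; T₃T₄ = 28·25·7 = 4900; T₄T₅ = 25·7·19 = 3325; T₅T₆ = 7·19·43 = 5719.
Length 3: T₁..T₃: k=1: 0+16100+28·23·25=32200; k=2: 18032+0+28·28·25=37632 → min 32200 | T₂..T₄: k=2: 0+4900+23·28·7=9408; k=3: 16100+0+23·25·7=20125 → min 9408 | T₃..T₅: k=3: 0+3325+28·25·19=16625; k=4: 4900+0+28·7·19=8624 → min 8624 | T₄..T₆: k=4: 0+5719+25·7·43=13244; k=5: 3325+0+25·19·43=23750 → min 13244.
Length 4: T₁..T₄: k=1: 0+9408+28·23·7=13916; k=2: 18032+4900+28·28·7=28420; k=3: 32200+0+28·25·7=37100 → min 13916 | T₂..T₅: k=2: 0+8624+23·28·19=20860; k=3: 16100+3325+23·25·19=30350; k=4: 9408+0+23·7·19=12467 → min 12467 | T₃..T₆: k=3: 0+13244+28·25·43=43344; k=4: 4900+5719+28·7·43=19047; k=5: 8624+0+28·19·43=31500 → min 19047.
Length 5: T₁..T₅: k=1: 0+12467+28·23·19=24703; k=2: 18032+8624+28·28·19=41552; k=3: 32200+3325+28·25·19=48825; k=4: 13916+0+28·7·19=17640 → min 17640 | T₂..T₆: k=2: 0+19047+23·28·43=46739; k=3: 16100+13244+23·25·43=54069; k=4: 9408+5719+23·7·43=22050; k=5: 12467+0+23·19·43=31258 → min 22050.
Length 6: T₁..T₆: k=1: 0+22050+28·23·43=49742; k=2: 18032+19047+28·28·43=70791; k=3: 32200+13244+28·25·43=75544; k=4: 13916+5719+28·7·43=28063; k=5: 17640+0+28·19·43=40516 → min 28063.
Optimal order: ((T₁ × (T₂ × (T₃ × T₄))) × (T₅ × T₆)) with cost 28063.

28063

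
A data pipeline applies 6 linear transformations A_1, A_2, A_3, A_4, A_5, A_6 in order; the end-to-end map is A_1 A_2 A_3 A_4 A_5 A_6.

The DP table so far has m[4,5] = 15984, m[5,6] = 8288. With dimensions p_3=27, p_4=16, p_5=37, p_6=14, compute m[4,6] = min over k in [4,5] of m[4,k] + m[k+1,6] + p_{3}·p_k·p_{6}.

14336

m[4,6] = min over k∈[4,5] of m[4,k]+m[k+1,6]+p_{3}·p_k·p_{6}.
k=4: 0 + 8288 + 27·16·14 = 14336; k=5: 15984 + 0 + 27·37·14 = 29970.
Minimum: 14336 at k=4.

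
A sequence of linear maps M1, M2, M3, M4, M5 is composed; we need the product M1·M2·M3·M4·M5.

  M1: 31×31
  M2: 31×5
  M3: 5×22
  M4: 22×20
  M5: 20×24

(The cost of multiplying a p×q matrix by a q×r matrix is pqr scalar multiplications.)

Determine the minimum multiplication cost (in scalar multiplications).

13125

Adjacent pairs: M1M2 = 31·31·5 = 4805; M2M3 = 31·5·22 = 3410; M3M4 = 5·22·20 = 2200; M4M5 = 22·20·24 = 10560.
Length 3: M1..M3: k=1: 0+3410+31·31·22=24552; k=2: 4805+0+31·5·22=8215 → min 8215 | M2..M4: k=2: 0+2200+31·5·20=5300; k=3: 3410+0+31·22·20=17050 → min 5300 | M3..M5: k=3: 0+10560+5·22·24=13200; k=4: 2200+0+5·20·24=4600 → min 4600.
Length 4: M1..M4: k=1: 0+5300+31·31·20=24520; k=2: 4805+2200+31·5·20=10105; k=3: 8215+0+31·22·20=21855 → min 10105 | M2..M5: k=2: 0+4600+31·5·24=8320; k=3: 3410+10560+31·22·24=30338; k=4: 5300+0+31·20·24=20180 → min 8320.
Length 5: M1..M5: k=1: 0+8320+31·31·24=31384; k=2: 4805+4600+31·5·24=13125; k=3: 8215+10560+31·22·24=35143; k=4: 10105+0+31·20·24=24985 → min 13125.
Optimal order: ((M1·M2)·((M3·M4)·M5)) with cost 13125.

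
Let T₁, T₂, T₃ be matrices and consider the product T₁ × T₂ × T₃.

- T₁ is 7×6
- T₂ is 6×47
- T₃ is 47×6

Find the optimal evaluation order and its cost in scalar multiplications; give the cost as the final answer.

1944

(T₁ × (T₂ × T₃)): cost 1944.
((T₁ × T₂) × T₃): cost 3948.
Optimal: (T₁ × (T₂ × T₃)) with cost 1944.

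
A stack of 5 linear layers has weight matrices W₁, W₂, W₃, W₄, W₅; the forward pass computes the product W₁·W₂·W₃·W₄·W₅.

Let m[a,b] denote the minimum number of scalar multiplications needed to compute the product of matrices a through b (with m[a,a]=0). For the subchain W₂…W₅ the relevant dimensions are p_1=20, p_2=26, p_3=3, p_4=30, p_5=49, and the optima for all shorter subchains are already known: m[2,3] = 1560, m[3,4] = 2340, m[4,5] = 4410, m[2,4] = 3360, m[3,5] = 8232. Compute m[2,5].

m[2,5] = min over k∈[2,4] of m[2,k]+m[k+1,5]+p_{1}·p_k·p_{5}.
k=2: 0 + 8232 + 20·26·49 = 33712; k=3: 1560 + 4410 + 20·3·49 = 8910; k=4: 3360 + 0 + 20·30·49 = 32760.
Minimum: 8910 at k=3.

8910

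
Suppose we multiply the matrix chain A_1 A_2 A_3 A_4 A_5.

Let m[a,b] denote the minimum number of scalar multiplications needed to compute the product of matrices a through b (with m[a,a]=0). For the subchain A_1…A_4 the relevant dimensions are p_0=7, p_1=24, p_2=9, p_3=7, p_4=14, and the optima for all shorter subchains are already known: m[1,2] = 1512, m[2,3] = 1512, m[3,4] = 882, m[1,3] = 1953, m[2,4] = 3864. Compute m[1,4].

m[1,4] = min over k∈[1,3] of m[1,k]+m[k+1,4]+p_{0}·p_k·p_{4}.
k=1: 0 + 3864 + 7·24·14 = 6216; k=2: 1512 + 882 + 7·9·14 = 3276; k=3: 1953 + 0 + 7·7·14 = 2639.
Minimum: 2639 at k=3.

2639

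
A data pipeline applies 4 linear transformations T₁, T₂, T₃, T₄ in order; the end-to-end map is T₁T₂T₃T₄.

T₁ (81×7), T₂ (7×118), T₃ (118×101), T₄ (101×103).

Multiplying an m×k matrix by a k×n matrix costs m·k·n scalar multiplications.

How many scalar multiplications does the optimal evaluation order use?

214648

Adjacent pairs: T₁T₂ = 81·7·118 = 66906; T₂T₃ = 7·118·101 = 83426; T₃T₄ = 118·101·103 = 1227554.
Length 3: T₁..T₃: k=1: 0+83426+81·7·101=140693; k=2: 66906+0+81·118·101=1032264 → min 140693 | T₂..T₄: k=2: 0+1227554+7·118·103=1312632; k=3: 83426+0+7·101·103=156247 → min 156247.
Length 4: T₁..T₄: k=1: 0+156247+81·7·103=214648; k=2: 66906+1227554+81·118·103=2278934; k=3: 140693+0+81·101·103=983336 → min 214648.
Optimal order: (T₁((T₂T₃)T₄)) with cost 214648.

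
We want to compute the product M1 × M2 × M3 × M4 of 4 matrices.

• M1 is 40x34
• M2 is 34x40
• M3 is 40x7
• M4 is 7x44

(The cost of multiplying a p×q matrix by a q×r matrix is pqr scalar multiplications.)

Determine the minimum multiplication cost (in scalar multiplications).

Adjacent pairs: M1M2 = 40·34·40 = 54400; M2M3 = 34·40·7 = 9520; M3M4 = 40·7·44 = 12320.
Length 3: M1..M3: k=1: 0+9520+40·34·7=19040; k=2: 54400+0+40·40·7=65600 → min 19040 | M2..M4: k=2: 0+12320+34·40·44=72160; k=3: 9520+0+34·7·44=19992 → min 19992.
Length 4: M1..M4: k=1: 0+19992+40·34·44=79832; k=2: 54400+12320+40·40·44=137120; k=3: 19040+0+40·7·44=31360 → min 31360.
Optimal order: ((M1 × (M2 × M3)) × M4) with cost 31360.

31360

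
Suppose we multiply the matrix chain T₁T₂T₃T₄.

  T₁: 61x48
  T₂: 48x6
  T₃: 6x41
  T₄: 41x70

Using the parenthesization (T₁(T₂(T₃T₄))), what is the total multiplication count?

242340

(T₃T₄): 6×41 by 41×70 → 6×70, cost 6·41·70 = 17220
(T₂(T₃T₄)): 48×6 by 6×70 → 48×70, cost 48·6·70 = 20160; cumulative 37380
(T₁(T₂(T₃T₄))): 61×48 by 48×70 → 61×70, cost 61·48·70 = 204960; cumulative 242340
Total: 242340 scalar multiplications.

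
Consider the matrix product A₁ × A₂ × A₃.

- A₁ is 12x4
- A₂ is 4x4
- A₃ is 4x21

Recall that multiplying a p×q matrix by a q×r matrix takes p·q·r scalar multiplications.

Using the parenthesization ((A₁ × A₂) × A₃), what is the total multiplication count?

1200

(A₁ × A₂): 12×4 by 4×4 → 12×4, cost 12·4·4 = 192
((A₁ × A₂) × A₃): 12×4 by 4×21 → 12×21, cost 12·4·21 = 1008; cumulative 1200
Total: 1200 scalar multiplications.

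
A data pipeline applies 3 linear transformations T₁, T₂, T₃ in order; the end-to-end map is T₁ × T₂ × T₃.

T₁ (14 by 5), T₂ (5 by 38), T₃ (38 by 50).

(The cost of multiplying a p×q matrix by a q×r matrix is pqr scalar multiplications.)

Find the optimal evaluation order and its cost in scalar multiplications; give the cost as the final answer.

(T₁ × (T₂ × T₃)): cost 13000.
((T₁ × T₂) × T₃): cost 29260.
Optimal: (T₁ × (T₂ × T₃)) with cost 13000.

13000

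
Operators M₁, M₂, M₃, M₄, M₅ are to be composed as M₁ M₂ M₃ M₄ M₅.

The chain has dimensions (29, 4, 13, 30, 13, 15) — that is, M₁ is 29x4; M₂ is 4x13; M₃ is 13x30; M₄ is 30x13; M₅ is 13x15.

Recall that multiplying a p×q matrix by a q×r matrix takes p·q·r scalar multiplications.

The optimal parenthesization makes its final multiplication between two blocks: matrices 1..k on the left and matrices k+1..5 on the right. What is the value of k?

Adjacent pairs: M₁M₂ = 29·4·13 = 1508; M₂M₃ = 4·13·30 = 1560; M₃M₄ = 13·30·13 = 5070; M₄M₅ = 30·13·15 = 5850.
Length 3: M₁..M₃: k=1: 0+1560+29·4·30=5040; k=2: 1508+0+29·13·30=12818 → min 5040 | M₂..M₄: k=2: 0+5070+4·13·13=5746; k=3: 1560+0+4·30·13=3120 → min 3120 | M₃..M₅: k=3: 0+5850+13·30·15=11700; k=4: 5070+0+13·13·15=7605 → min 7605.
Length 4: M₁..M₄: k=1: 0+3120+29·4·13=4628; k=2: 1508+5070+29·13·13=11479; k=3: 5040+0+29·30·13=16350 → min 4628 | M₂..M₅: k=2: 0+7605+4·13·15=8385; k=3: 1560+5850+4·30·15=9210; k=4: 3120+0+4·13·15=3900 → min 3900.
Top-level splits: k=1: (M₁..M₁)·(M₂..M₅) → 0+3900+29·4·15 = 5640; k=2: (M₁..M₂)·(M₃..M₅) → 1508+7605+29·13·15 = 14768; k=3: (M₁..M₃)·(M₄..M₅) → 5040+5850+29·30·15 = 23940; k=4: (M₁..M₄)·(M₅..M₅) → 4628+0+29·13·15 = 10283.
Best split is after M₁, i.e. k = 1.

1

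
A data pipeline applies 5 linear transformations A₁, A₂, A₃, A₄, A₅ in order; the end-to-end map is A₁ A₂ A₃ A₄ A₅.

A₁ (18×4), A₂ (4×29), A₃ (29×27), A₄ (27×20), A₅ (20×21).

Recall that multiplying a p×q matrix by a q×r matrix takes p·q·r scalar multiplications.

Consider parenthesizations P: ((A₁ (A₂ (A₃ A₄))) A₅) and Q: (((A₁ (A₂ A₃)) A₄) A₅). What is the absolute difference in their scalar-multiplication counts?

4624

Order P = ((A₁ (A₂ (A₃ A₄))) A₅): (A₃ A₄): 29×27 by 27×20 → 29×20, cost 29·27·20 = 15660; (A₂ (A₃ A₄)): 4×29 by 29×20 → 4×20, cost 4·29·20 = 2320; cumulative 17980; (A₁ (A₂ (A₃ A₄))): 18×4 by 4×20 → 18×20, cost 18·4·20 = 1440; cumulative 19420; ((A₁ (A₂ (A₃ A₄))) A₅): 18×20 by 20×21 → 18×21, cost 18·20·21 = 7560; cumulative 26980. Total 26980.
Order Q = (((A₁ (A₂ A₃)) A₄) A₅): (A₂ A₃): 4×29 by 29×27 → 4×27, cost 4·29·27 = 3132; (A₁ (A₂ A₃)): 18×4 by 4×27 → 18×27, cost 18·4·27 = 1944; cumulative 5076; ((A₁ (A₂ A₃)) A₄): 18×27 by 27×20 → 18×20, cost 18·27·20 = 9720; cumulative 14796; (((A₁ (A₂ A₃)) A₄) A₅): 18×20 by 20×21 → 18×21, cost 18·20·21 = 7560; cumulative 22356. Total 22356.
Difference: |26980 − 22356| = 4624.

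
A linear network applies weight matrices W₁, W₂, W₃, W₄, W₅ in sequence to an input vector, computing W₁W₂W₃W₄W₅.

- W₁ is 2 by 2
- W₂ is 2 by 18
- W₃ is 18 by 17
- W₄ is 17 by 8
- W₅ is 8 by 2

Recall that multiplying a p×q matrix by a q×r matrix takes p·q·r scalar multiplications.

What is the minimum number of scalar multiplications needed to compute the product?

Adjacent pairs: W₁W₂ = 2·2·18 = 72; W₂W₃ = 2·18·17 = 612; W₃W₄ = 18·17·8 = 2448; W₄W₅ = 17·8·2 = 272.
Length 3: W₁..W₃: k=1: 0+612+2·2·17=680; k=2: 72+0+2·18·17=684 → min 680 | W₂..W₄: k=2: 0+2448+2·18·8=2736; k=3: 612+0+2·17·8=884 → min 884 | W₃..W₅: k=3: 0+272+18·17·2=884; k=4: 2448+0+18·8·2=2736 → min 884.
Length 4: W₁..W₄: k=1: 0+884+2·2·8=916; k=2: 72+2448+2·18·8=2808; k=3: 680+0+2·17·8=952 → min 916 | W₂..W₅: k=2: 0+884+2·18·2=956; k=3: 612+272+2·17·2=952; k=4: 884+0+2·8·2=916 → min 916.
Length 5: W₁..W₅: k=1: 0+916+2·2·2=924; k=2: 72+884+2·18·2=1028; k=3: 680+272+2·17·2=1020; k=4: 916+0+2·8·2=948 → min 924.
Optimal order: (W₁(((W₂W₃)W₄)W₅)) with cost 924.

924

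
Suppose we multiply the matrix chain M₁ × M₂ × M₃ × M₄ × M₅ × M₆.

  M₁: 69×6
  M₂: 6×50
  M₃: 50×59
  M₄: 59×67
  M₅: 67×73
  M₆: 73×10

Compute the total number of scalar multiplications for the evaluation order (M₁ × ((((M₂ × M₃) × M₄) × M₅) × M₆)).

79284

(M₂ × M₃): 6×50 by 50×59 → 6×59, cost 6·50·59 = 17700
((M₂ × M₃) × M₄): 6×59 by 59×67 → 6×67, cost 6·59·67 = 23718; cumulative 41418
(((M₂ × M₃) × M₄) × M₅): 6×67 by 67×73 → 6×73, cost 6·67·73 = 29346; cumulative 70764
((((M₂ × M₃) × M₄) × M₅) × M₆): 6×73 by 73×10 → 6×10, cost 6·73·10 = 4380; cumulative 75144
(M₁ × ((((M₂ × M₃) × M₄) × M₅) × M₆)): 69×6 by 6×10 → 69×10, cost 69·6·10 = 4140; cumulative 79284
Total: 79284 scalar multiplications.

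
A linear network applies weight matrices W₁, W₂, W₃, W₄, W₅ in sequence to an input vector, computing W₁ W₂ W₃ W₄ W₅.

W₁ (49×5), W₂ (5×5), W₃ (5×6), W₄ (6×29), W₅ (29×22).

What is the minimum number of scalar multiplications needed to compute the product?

9600

Adjacent pairs: W₁W₂ = 49·5·5 = 1225; W₂W₃ = 5·5·6 = 150; W₃W₄ = 5·6·29 = 870; W₄W₅ = 6·29·22 = 3828.
Length 3: W₁..W₃: k=1: 0+150+49·5·6=1620; k=2: 1225+0+49·5·6=2695 → min 1620 | W₂..W₄: k=2: 0+870+5·5·29=1595; k=3: 150+0+5·6·29=1020 → min 1020 | W₃..W₅: k=3: 0+3828+5·6·22=4488; k=4: 870+0+5·29·22=4060 → min 4060.
Length 4: W₁..W₄: k=1: 0+1020+49·5·29=8125; k=2: 1225+870+49·5·29=9200; k=3: 1620+0+49·6·29=10146 → min 8125 | W₂..W₅: k=2: 0+4060+5·5·22=4610; k=3: 150+3828+5·6·22=4638; k=4: 1020+0+5·29·22=4210 → min 4210.
Length 5: W₁..W₅: k=1: 0+4210+49·5·22=9600; k=2: 1225+4060+49·5·22=10675; k=3: 1620+3828+49·6·22=11916; k=4: 8125+0+49·29·22=39387 → min 9600.
Optimal order: (W₁ (((W₂ W₃) W₄) W₅)) with cost 9600.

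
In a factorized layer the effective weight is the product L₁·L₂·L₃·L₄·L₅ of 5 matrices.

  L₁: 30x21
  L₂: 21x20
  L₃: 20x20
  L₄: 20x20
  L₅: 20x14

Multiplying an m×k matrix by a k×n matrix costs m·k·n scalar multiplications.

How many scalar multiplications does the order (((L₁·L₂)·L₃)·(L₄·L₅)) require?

(L₁·L₂): 30×21 by 21×20 → 30×20, cost 30·21·20 = 12600
((L₁·L₂)·L₃): 30×20 by 20×20 → 30×20, cost 30·20·20 = 12000; cumulative 24600
(L₄·L₅): 20×20 by 20×14 → 20×14, cost 20·20·14 = 5600
(((L₁·L₂)·L₃)·(L₄·L₅)): 30×20 by 20×14 → 30×14, cost 30·20·14 = 8400; cumulative 38600
Total: 38600 scalar multiplications.

38600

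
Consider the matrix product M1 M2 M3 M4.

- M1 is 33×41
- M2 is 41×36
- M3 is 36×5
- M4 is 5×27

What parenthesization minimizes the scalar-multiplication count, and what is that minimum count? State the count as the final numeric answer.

Adjacent pairs: M1M2 = 33·41·36 = 48708; M2M3 = 41·36·5 = 7380; M3M4 = 36·5·27 = 4860.
Length 3: M1..M3: k=1: 0+7380+33·41·5=14145; k=2: 48708+0+33·36·5=54648 → min 14145 | M2..M4: k=2: 0+4860+41·36·27=44712; k=3: 7380+0+41·5·27=12915 → min 12915.
Length 4: M1..M4: k=1: 0+12915+33·41·27=49446; k=2: 48708+4860+33·36·27=85644; k=3: 14145+0+33·5·27=18600 → min 18600.
Optimal parenthesization: ((M1 (M2 M3)) M4) with cost 18600.

18600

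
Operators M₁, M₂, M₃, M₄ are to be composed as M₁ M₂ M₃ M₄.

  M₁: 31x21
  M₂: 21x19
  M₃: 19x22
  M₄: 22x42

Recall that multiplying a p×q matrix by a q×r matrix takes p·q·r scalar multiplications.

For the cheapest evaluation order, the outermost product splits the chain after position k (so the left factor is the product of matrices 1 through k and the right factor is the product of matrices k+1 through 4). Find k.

Adjacent pairs: M₁M₂ = 31·21·19 = 12369; M₂M₃ = 21·19·22 = 8778; M₃M₄ = 19·22·42 = 17556.
Length 3: M₁..M₃: k=1: 0+8778+31·21·22=23100; k=2: 12369+0+31·19·22=25327 → min 23100 | M₂..M₄: k=2: 0+17556+21·19·42=34314; k=3: 8778+0+21·22·42=28182 → min 28182.
Top-level splits: k=1: (M₁..M₁)·(M₂..M₄) → 0+28182+31·21·42 = 55524; k=2: (M₁..M₂)·(M₃..M₄) → 12369+17556+31·19·42 = 54663; k=3: (M₁..M₃)·(M₄..M₄) → 23100+0+31·22·42 = 51744.
Best split is after M₃, i.e. k = 3.

3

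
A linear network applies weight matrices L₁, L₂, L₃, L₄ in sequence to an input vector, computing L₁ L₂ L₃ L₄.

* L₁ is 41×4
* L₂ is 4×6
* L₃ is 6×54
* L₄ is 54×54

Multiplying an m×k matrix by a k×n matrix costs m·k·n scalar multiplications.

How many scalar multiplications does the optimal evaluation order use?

Adjacent pairs: L₁L₂ = 41·4·6 = 984; L₂L₃ = 4·6·54 = 1296; L₃L₄ = 6·54·54 = 17496.
Length 3: L₁..L₃: k=1: 0+1296+41·4·54=10152; k=2: 984+0+41·6·54=14268 → min 10152 | L₂..L₄: k=2: 0+17496+4·6·54=18792; k=3: 1296+0+4·54·54=12960 → min 12960.
Length 4: L₁..L₄: k=1: 0+12960+41·4·54=21816; k=2: 984+17496+41·6·54=31764; k=3: 10152+0+41·54·54=129708 → min 21816.
Optimal order: (L₁ ((L₂ L₃) L₄)) with cost 21816.

21816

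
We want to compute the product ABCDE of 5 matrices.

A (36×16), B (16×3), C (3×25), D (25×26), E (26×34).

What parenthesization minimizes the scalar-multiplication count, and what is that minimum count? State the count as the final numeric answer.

10002

Adjacent pairs: AB = 36·16·3 = 1728; BC = 16·3·25 = 1200; CD = 3·25·26 = 1950; DE = 25·26·34 = 22100.
Length 3: A..C: k=1: 0+1200+36·16·25=15600; k=2: 1728+0+36·3·25=4428 → min 4428 | B..D: k=2: 0+1950+16·3·26=3198; k=3: 1200+0+16·25·26=11600 → min 3198 | C..E: k=3: 0+22100+3·25·34=24650; k=4: 1950+0+3·26·34=4602 → min 4602.
Length 4: A..D: k=1: 0+3198+36·16·26=18174; k=2: 1728+1950+36·3·26=6486; k=3: 4428+0+36·25·26=27828 → min 6486 | B..E: k=2: 0+4602+16·3·34=6234; k=3: 1200+22100+16·25·34=36900; k=4: 3198+0+16·26·34=17342 → min 6234.
Length 5: A..E: k=1: 0+6234+36·16·34=25818; k=2: 1728+4602+36·3·34=10002; k=3: 4428+22100+36·25·34=57128; k=4: 6486+0+36·26·34=38310 → min 10002.
Optimal parenthesization: ((AB)((CD)E)) with cost 10002.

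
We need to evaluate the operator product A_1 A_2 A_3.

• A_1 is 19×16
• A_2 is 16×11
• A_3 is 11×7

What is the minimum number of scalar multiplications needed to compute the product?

Order (A_1 (A_2 A_3)): (A_2 A_3): 16×11 by 11×7 → 16×7, cost 16·11·7 = 1232; (A_1 (A_2 A_3)): 19×16 by 16×7 → 19×7, cost 19·16·7 = 2128; cumulative 3360. Total 3360.
Order ((A_1 A_2) A_3): (A_1 A_2): 19×16 by 16×11 → 19×11, cost 19·16·11 = 3344; ((A_1 A_2) A_3): 19×11 by 11×7 → 19×7, cost 19·11·7 = 1463; cumulative 4807. Total 4807.
Minimum: 3360.

3360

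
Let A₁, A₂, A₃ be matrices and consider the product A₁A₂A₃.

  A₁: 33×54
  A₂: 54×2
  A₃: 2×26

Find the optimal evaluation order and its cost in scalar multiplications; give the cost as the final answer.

(A₁(A₂A₃)): cost 49140.
((A₁A₂)A₃): cost 5280.
Optimal: ((A₁A₂)A₃) with cost 5280.

5280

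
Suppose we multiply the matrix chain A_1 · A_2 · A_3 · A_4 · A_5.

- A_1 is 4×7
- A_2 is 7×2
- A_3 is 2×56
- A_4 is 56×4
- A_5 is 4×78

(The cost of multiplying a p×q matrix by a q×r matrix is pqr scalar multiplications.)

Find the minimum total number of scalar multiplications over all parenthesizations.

Adjacent pairs: A_1A_2 = 4·7·2 = 56; A_2A_3 = 7·2·56 = 784; A_3A_4 = 2·56·4 = 448; A_4A_5 = 56·4·78 = 17472.
Length 3: A_1..A_3: k=1: 0+784+4·7·56=2352; k=2: 56+0+4·2·56=504 → min 504 | A_2..A_4: k=2: 0+448+7·2·4=504; k=3: 784+0+7·56·4=2352 → min 504 | A_3..A_5: k=3: 0+17472+2·56·78=26208; k=4: 448+0+2·4·78=1072 → min 1072.
Length 4: A_1..A_4: k=1: 0+504+4·7·4=616; k=2: 56+448+4·2·4=536; k=3: 504+0+4·56·4=1400 → min 536 | A_2..A_5: k=2: 0+1072+7·2·78=2164; k=3: 784+17472+7·56·78=48832; k=4: 504+0+7·4·78=2688 → min 2164.
Length 5: A_1..A_5: k=1: 0+2164+4·7·78=4348; k=2: 56+1072+4·2·78=1752; k=3: 504+17472+4·56·78=35448; k=4: 536+0+4·4·78=1784 → min 1752.
Optimal order: ((A_1 · A_2) · ((A_3 · A_4) · A_5)) with cost 1752.

1752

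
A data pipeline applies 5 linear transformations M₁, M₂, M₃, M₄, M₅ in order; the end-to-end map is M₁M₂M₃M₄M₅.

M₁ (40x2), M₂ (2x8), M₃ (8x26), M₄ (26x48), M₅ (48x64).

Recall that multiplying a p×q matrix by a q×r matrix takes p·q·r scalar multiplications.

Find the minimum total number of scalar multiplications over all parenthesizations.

Adjacent pairs: M₁M₂ = 40·2·8 = 640; M₂M₃ = 2·8·26 = 416; M₃M₄ = 8·26·48 = 9984; M₄M₅ = 26·48·64 = 79872.
Length 3: M₁..M₃: k=1: 0+416+40·2·26=2496; k=2: 640+0+40·8·26=8960 → min 2496 | M₂..M₄: k=2: 0+9984+2·8·48=10752; k=3: 416+0+2·26·48=2912 → min 2912 | M₃..M₅: k=3: 0+79872+8·26·64=93184; k=4: 9984+0+8·48·64=34560 → min 34560.
Length 4: M₁..M₄: k=1: 0+2912+40·2·48=6752; k=2: 640+9984+40·8·48=25984; k=3: 2496+0+40·26·48=52416 → min 6752 | M₂..M₅: k=2: 0+34560+2·8·64=35584; k=3: 416+79872+2·26·64=83616; k=4: 2912+0+2·48·64=9056 → min 9056.
Length 5: M₁..M₅: k=1: 0+9056+40·2·64=14176; k=2: 640+34560+40·8·64=55680; k=3: 2496+79872+40·26·64=148928; k=4: 6752+0+40·48·64=129632 → min 14176.
Optimal order: (M₁(((M₂M₃)M₄)M₅)) with cost 14176.

14176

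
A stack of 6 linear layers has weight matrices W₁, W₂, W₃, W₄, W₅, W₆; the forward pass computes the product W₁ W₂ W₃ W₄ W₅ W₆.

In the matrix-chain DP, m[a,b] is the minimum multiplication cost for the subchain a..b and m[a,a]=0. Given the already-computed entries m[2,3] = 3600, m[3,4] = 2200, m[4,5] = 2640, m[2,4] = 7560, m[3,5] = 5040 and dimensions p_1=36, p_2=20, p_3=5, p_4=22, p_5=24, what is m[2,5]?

10560

m[2,5] = min over k∈[2,4] of m[2,k]+m[k+1,5]+p_{1}·p_k·p_{5}.
k=2: 0 + 5040 + 36·20·24 = 22320; k=3: 3600 + 2640 + 36·5·24 = 10560; k=4: 7560 + 0 + 36·22·24 = 26568.
Minimum: 10560 at k=3.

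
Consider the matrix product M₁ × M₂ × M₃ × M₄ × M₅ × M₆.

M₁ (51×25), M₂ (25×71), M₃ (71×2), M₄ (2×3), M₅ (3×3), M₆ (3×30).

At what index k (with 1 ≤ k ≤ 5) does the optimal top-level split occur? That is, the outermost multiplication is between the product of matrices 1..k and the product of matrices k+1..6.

Adjacent pairs: M₁M₂ = 51·25·71 = 90525; M₂M₃ = 25·71·2 = 3550; M₃M₄ = 71·2·3 = 426; M₄M₅ = 2·3·3 = 18; M₅M₆ = 3·3·30 = 270.
Length 3: M₁..M₃: k=1: 0+3550+51·25·2=6100; k=2: 90525+0+51·71·2=97767 → min 6100 | M₂..M₄: k=2: 0+426+25·71·3=5751; k=3: 3550+0+25·2·3=3700 → min 3700 | M₃..M₅: k=3: 0+18+71·2·3=444; k=4: 426+0+71·3·3=1065 → min 444 | M₄..M₆: k=4: 0+270+2·3·30=450; k=5: 18+0+2·3·30=198 → min 198.
Length 4: M₁..M₄: k=1: 0+3700+51·25·3=7525; k=2: 90525+426+51·71·3=101814; k=3: 6100+0+51·2·3=6406 → min 6406 | M₂..M₅: k=2: 0+444+25·71·3=5769; k=3: 3550+18+25·2·3=3718; k=4: 3700+0+25·3·3=3925 → min 3718 | M₃..M₆: k=3: 0+198+71·2·30=4458; k=4: 426+270+71·3·30=7086; k=5: 444+0+71·3·30=6834 → min 4458.
Length 5: M₁..M₅: k=1: 0+3718+51·25·3=7543; k=2: 90525+444+51·71·3=101832; k=3: 6100+18+51·2·3=6424; k=4: 6406+0+51·3·3=6865 → min 6424 | M₂..M₆: k=2: 0+4458+25·71·30=57708; k=3: 3550+198+25·2·30=5248; k=4: 3700+270+25·3·30=6220; k=5: 3718+0+25·3·30=5968 → min 5248.
Top-level splits: k=1: (M₁..M₁)·(M₂..M₆) → 0+5248+51·25·30 = 43498; k=2: (M₁..M₂)·(M₃..M₆) → 90525+4458+51·71·30 = 203613; k=3: (M₁..M₃)·(M₄..M₆) → 6100+198+51·2·30 = 9358; k=4: (M₁..M₄)·(M₅..M₆) → 6406+270+51·3·30 = 11266; k=5: (M₁..M₅)·(M₆..M₆) → 6424+0+51·3·30 = 11014.
Best split is after M₃, i.e. k = 3.

3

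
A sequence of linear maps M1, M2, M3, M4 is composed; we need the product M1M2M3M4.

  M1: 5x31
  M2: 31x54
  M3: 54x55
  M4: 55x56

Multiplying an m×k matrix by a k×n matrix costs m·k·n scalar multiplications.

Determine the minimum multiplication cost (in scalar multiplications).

38620

Adjacent pairs: M1M2 = 5·31·54 = 8370; M2M3 = 31·54·55 = 92070; M3M4 = 54·55·56 = 166320.
Length 3: M1..M3: k=1: 0+92070+5·31·55=100595; k=2: 8370+0+5·54·55=23220 → min 23220 | M2..M4: k=2: 0+166320+31·54·56=260064; k=3: 92070+0+31·55·56=187550 → min 187550.
Length 4: M1..M4: k=1: 0+187550+5·31·56=196230; k=2: 8370+166320+5·54·56=189810; k=3: 23220+0+5·55·56=38620 → min 38620.
Optimal order: (((M1M2)M3)M4) with cost 38620.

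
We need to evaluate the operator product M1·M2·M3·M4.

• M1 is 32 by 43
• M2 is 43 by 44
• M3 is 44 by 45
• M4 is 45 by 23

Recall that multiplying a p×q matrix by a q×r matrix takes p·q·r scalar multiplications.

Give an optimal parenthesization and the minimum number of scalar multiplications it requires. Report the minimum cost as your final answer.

Adjacent pairs: M1M2 = 32·43·44 = 60544; M2M3 = 43·44·45 = 85140; M3M4 = 44·45·23 = 45540.
Length 3: M1..M3: k=1: 0+85140+32·43·45=147060; k=2: 60544+0+32·44·45=123904 → min 123904 | M2..M4: k=2: 0+45540+43·44·23=89056; k=3: 85140+0+43·45·23=129645 → min 89056.
Length 4: M1..M4: k=1: 0+89056+32·43·23=120704; k=2: 60544+45540+32·44·23=138468; k=3: 123904+0+32·45·23=157024 → min 120704.
Optimal parenthesization: (M1·(M2·(M3·M4))) with cost 120704.

120704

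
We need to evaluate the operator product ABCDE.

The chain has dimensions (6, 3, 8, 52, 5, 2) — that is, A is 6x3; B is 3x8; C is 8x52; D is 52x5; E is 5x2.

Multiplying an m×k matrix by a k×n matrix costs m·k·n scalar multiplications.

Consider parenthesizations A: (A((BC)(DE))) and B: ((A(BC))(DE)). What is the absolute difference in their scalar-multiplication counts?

Order A = (A((BC)(DE))): (BC): 3×8 by 8×52 → 3×52, cost 3·8·52 = 1248; (DE): 52×5 by 5×2 → 52×2, cost 52·5·2 = 520; ((BC)(DE)): 3×52 by 52×2 → 3×2, cost 3·52·2 = 312; cumulative 2080; (A((BC)(DE))): 6×3 by 3×2 → 6×2, cost 6·3·2 = 36; cumulative 2116. Total 2116.
Order B = ((A(BC))(DE)): (BC): 3×8 by 8×52 → 3×52, cost 3·8·52 = 1248; (A(BC)): 6×3 by 3×52 → 6×52, cost 6·3·52 = 936; cumulative 2184; (DE): 52×5 by 5×2 → 52×2, cost 52·5·2 = 520; ((A(BC))(DE)): 6×52 by 52×2 → 6×2, cost 6·52·2 = 624; cumulative 3328. Total 3328.
Difference: |2116 − 3328| = 1212.

1212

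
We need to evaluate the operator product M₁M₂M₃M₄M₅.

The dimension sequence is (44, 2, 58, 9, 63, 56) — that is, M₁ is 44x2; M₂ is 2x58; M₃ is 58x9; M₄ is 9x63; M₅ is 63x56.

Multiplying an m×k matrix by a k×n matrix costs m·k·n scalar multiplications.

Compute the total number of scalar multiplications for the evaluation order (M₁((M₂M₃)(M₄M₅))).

(M₂M₃): 2×58 by 58×9 → 2×9, cost 2·58·9 = 1044
(M₄M₅): 9×63 by 63×56 → 9×56, cost 9·63·56 = 31752
((M₂M₃)(M₄M₅)): 2×9 by 9×56 → 2×56, cost 2·9·56 = 1008; cumulative 33804
(M₁((M₂M₃)(M₄M₅))): 44×2 by 2×56 → 44×56, cost 44·2·56 = 4928; cumulative 38732
Total: 38732 scalar multiplications.

38732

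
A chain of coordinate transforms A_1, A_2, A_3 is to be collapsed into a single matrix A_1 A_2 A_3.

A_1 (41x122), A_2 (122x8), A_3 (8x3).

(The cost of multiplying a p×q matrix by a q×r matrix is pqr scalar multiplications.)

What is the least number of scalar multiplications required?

17934

Order (A_1 (A_2 A_3)): (A_2 A_3): 122×8 by 8×3 → 122×3, cost 122·8·3 = 2928; (A_1 (A_2 A_3)): 41×122 by 122×3 → 41×3, cost 41·122·3 = 15006; cumulative 17934. Total 17934.
Order ((A_1 A_2) A_3): (A_1 A_2): 41×122 by 122×8 → 41×8, cost 41·122·8 = 40016; ((A_1 A_2) A_3): 41×8 by 8×3 → 41×3, cost 41·8·3 = 984; cumulative 41000. Total 41000.
Minimum: 17934.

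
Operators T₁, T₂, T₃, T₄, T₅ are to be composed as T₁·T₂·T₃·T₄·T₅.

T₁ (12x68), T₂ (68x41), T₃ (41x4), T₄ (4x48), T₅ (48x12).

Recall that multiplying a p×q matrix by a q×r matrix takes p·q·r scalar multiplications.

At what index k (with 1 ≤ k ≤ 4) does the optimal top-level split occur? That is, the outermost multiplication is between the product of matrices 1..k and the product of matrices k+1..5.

Adjacent pairs: T₁T₂ = 12·68·41 = 33456; T₂T₃ = 68·41·4 = 11152; T₃T₄ = 41·4·48 = 7872; T₄T₅ = 4·48·12 = 2304.
Length 3: T₁..T₃: k=1: 0+11152+12·68·4=14416; k=2: 33456+0+12·41·4=35424 → min 14416 | T₂..T₄: k=2: 0+7872+68·41·48=141696; k=3: 11152+0+68·4·48=24208 → min 24208 | T₃..T₅: k=3: 0+2304+41·4·12=4272; k=4: 7872+0+41·48·12=31488 → min 4272.
Length 4: T₁..T₄: k=1: 0+24208+12·68·48=63376; k=2: 33456+7872+12·41·48=64944; k=3: 14416+0+12·4·48=16720 → min 16720 | T₂..T₅: k=2: 0+4272+68·41·12=37728; k=3: 11152+2304+68·4·12=16720; k=4: 24208+0+68·48·12=63376 → min 16720.
Top-level splits: k=1: (T₁..T₁)·(T₂..T₅) → 0+16720+12·68·12 = 26512; k=2: (T₁..T₂)·(T₃..T₅) → 33456+4272+12·41·12 = 43632; k=3: (T₁..T₃)·(T₄..T₅) → 14416+2304+12·4·12 = 17296; k=4: (T₁..T₄)·(T₅..T₅) → 16720+0+12·48·12 = 23632.
Best split is after T₃, i.e. k = 3.

3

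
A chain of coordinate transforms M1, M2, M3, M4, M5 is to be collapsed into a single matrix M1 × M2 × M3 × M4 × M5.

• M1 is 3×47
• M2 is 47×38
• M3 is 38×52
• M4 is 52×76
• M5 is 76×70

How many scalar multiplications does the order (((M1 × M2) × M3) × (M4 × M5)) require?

(M1 × M2): 3×47 by 47×38 → 3×38, cost 3·47·38 = 5358
((M1 × M2) × M3): 3×38 by 38×52 → 3×52, cost 3·38·52 = 5928; cumulative 11286
(M4 × M5): 52×76 by 76×70 → 52×70, cost 52·76·70 = 276640
(((M1 × M2) × M3) × (M4 × M5)): 3×52 by 52×70 → 3×70, cost 3·52·70 = 10920; cumulative 298846
Total: 298846 scalar multiplications.

298846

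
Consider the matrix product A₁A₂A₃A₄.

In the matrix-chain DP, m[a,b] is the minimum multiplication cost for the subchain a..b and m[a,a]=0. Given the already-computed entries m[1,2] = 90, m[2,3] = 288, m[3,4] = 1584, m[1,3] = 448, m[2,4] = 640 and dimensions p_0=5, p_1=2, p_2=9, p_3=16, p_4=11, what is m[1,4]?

750

m[1,4] = min over k∈[1,3] of m[1,k]+m[k+1,4]+p_{0}·p_k·p_{4}.
k=1: 0 + 640 + 5·2·11 = 750; k=2: 90 + 1584 + 5·9·11 = 2169; k=3: 448 + 0 + 5·16·11 = 1328.
Minimum: 750 at k=1.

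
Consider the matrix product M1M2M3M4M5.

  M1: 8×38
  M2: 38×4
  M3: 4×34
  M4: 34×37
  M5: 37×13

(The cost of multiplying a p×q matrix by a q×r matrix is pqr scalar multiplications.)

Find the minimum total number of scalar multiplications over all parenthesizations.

Adjacent pairs: M1M2 = 8·38·4 = 1216; M2M3 = 38·4·34 = 5168; M3M4 = 4·34·37 = 5032; M4M5 = 34·37·13 = 16354.
Length 3: M1..M3: k=1: 0+5168+8·38·34=15504; k=2: 1216+0+8·4·34=2304 → min 2304 | M2..M4: k=2: 0+5032+38·4·37=10656; k=3: 5168+0+38·34·37=52972 → min 10656 | M3..M5: k=3: 0+16354+4·34·13=18122; k=4: 5032+0+4·37·13=6956 → min 6956.
Length 4: M1..M4: k=1: 0+10656+8·38·37=21904; k=2: 1216+5032+8·4·37=7432; k=3: 2304+0+8·34·37=12368 → min 7432 | M2..M5: k=2: 0+6956+38·4·13=8932; k=3: 5168+16354+38·34·13=38318; k=4: 10656+0+38·37·13=28934 → min 8932.
Length 5: M1..M5: k=1: 0+8932+8·38·13=12884; k=2: 1216+6956+8·4·13=8588; k=3: 2304+16354+8·34·13=22194; k=4: 7432+0+8·37·13=11280 → min 8588.
Optimal order: ((M1M2)((M3M4)M5)) with cost 8588.

8588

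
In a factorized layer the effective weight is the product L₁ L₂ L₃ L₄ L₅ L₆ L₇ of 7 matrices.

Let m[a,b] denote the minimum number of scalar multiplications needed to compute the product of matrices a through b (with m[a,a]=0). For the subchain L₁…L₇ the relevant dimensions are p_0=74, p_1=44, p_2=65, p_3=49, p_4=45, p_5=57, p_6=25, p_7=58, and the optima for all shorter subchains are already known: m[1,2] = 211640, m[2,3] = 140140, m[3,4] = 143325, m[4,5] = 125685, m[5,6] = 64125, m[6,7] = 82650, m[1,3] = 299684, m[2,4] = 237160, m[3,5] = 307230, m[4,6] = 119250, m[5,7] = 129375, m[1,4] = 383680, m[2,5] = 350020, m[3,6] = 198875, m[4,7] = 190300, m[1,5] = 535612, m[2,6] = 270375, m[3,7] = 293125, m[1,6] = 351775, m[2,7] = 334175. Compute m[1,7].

m[1,7] = min over k∈[1,6] of m[1,k]+m[k+1,7]+p_{0}·p_k·p_{7}.
k=1: 0 + 334175 + 74·44·58 = 523023; k=2: 211640 + 293125 + 74·65·58 = 783745; k=3: 299684 + 190300 + 74·49·58 = 700292; k=4: 383680 + 129375 + 74·45·58 = 706195; k=5: 535612 + 82650 + 74·57·58 = 862906; k=6: 351775 + 0 + 74·25·58 = 459075.
Minimum: 459075 at k=6.

459075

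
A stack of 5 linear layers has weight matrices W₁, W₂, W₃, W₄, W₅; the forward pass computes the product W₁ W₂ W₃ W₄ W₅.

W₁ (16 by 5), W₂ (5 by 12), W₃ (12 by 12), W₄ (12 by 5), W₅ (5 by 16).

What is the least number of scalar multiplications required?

2700

Adjacent pairs: W₁W₂ = 16·5·12 = 960; W₂W₃ = 5·12·12 = 720; W₃W₄ = 12·12·5 = 720; W₄W₅ = 12·5·16 = 960.
Length 3: W₁..W₃: k=1: 0+720+16·5·12=1680; k=2: 960+0+16·12·12=3264 → min 1680 | W₂..W₄: k=2: 0+720+5·12·5=1020; k=3: 720+0+5·12·5=1020 → min 1020 | W₃..W₅: k=3: 0+960+12·12·16=3264; k=4: 720+0+12·5·16=1680 → min 1680.
Length 4: W₁..W₄: k=1: 0+1020+16·5·5=1420; k=2: 960+720+16·12·5=2640; k=3: 1680+0+16·12·5=2640 → min 1420 | W₂..W₅: k=2: 0+1680+5·12·16=2640; k=3: 720+960+5·12·16=2640; k=4: 1020+0+5·5·16=1420 → min 1420.
Length 5: W₁..W₅: k=1: 0+1420+16·5·16=2700; k=2: 960+1680+16·12·16=5712; k=3: 1680+960+16·12·16=5712; k=4: 1420+0+16·5·16=2700 → min 2700.
Optimal order: (W₁ ((W₂ (W₃ W₄)) W₅)) with cost 2700.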